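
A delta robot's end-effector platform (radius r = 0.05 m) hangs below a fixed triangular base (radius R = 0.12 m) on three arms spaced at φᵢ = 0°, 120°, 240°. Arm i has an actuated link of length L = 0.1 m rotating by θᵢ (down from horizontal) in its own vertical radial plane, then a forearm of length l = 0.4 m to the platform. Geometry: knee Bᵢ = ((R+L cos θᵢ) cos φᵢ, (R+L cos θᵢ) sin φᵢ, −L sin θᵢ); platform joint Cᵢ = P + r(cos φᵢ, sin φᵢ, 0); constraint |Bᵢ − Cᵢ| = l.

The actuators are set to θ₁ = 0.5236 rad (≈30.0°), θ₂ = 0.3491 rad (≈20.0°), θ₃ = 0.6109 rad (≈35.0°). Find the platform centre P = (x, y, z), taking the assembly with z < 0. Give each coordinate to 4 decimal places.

arm 1 at φ=0.0°: ρ1 = 0.1566;  S1 = (0.1566, 0.0000, -0.0500)
arm 2 at φ=120.0°: ρ2 = 0.1640;  S2 = (-0.0820, 0.1420, -0.0342)
φ3=240.0°: virtual centre (-0.0760, -0.1316, -0.0574), radius l
subtract pairs → two planes through P
linear system: -0.4772x+0.2840y = 0.0010−0.0316z; -0.4651x+-0.2631y = -0.0007−-0.0147z
det = 0.2576;  x = -0.0003+0.0160z,  y = 0.0031+-0.0843z
into |P−S₁|² = l²: 1.0074z² + 0.0944z + -0.1329 = 0;  Δ = 0.5443;  z = -0.4131 or 0.3193 → z<0 root = -0.4131
x = -0.0070, y = 0.0379

(-0.0070, 0.0379, -0.4131)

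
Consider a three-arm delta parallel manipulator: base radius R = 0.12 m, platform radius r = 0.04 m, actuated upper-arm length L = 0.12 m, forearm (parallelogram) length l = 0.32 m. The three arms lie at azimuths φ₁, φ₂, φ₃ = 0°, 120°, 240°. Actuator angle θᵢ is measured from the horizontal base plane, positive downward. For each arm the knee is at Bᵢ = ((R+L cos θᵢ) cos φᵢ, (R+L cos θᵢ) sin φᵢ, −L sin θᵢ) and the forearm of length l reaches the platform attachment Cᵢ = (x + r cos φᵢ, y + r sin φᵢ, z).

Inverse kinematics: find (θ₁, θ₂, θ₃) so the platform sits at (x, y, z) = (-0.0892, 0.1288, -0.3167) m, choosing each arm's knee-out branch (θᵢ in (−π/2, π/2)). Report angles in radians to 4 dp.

θ₁ = 1.2214, θ₂ = -0.0002, θ₃ = 1.1341

rotate P by −φ1: (-0.0892, 0.1288, -0.3167)
  A=0.1692, B=-0.3167, C=(l²−L²−A²−y'²−z²)/(2L)=-0.2397
  θ1 = atan2(B,A) + arccos(C/0.3591) = 1.2214
φ2=120.0° → target in arm frame (0.1561, 0.0128)
  A=-0.0761, B=-0.3167, C=(l²−L²−A²−y'²−z²)/(2L)=-0.0761
  θ2 = atan2(B,A) + arccos(C/0.3257) = -0.0002
rotate P by −φ3: (-0.0669, -0.1416, -0.3167)
  A=0.1469, B=-0.3167, C=(l²−L²−A²−y'²−z²)/(2L)=-0.2248
  θ3 = atan2(B,A) + arccos(C/0.3491) = 1.1341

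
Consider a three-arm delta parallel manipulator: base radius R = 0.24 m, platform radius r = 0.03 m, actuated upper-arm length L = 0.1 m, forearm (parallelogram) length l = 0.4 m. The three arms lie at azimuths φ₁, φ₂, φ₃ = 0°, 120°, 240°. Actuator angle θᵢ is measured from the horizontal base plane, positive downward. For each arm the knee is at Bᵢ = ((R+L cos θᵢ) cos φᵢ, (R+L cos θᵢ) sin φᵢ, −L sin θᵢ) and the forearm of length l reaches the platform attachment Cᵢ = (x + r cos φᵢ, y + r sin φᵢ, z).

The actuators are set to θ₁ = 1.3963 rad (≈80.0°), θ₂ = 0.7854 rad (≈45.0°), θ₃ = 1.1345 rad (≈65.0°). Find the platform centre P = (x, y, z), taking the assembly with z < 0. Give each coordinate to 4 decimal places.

(-0.0412, 0.0287, -0.3935)

φ1=0.0°: virtual centre (0.2274, 0.0000, -0.0985), radius l
arm 2 at φ=120.0°: ρ2 = 0.2807;  centre 2 = (-0.1404, 0.2431, -0.0707)
arm 3 at φ=240.0°: ρ3 = 0.2523;  centre 3 = (-0.1261, -0.2185, -0.0906)
|centre ₂|²−|centre ₁|² = 0.0224;  |centre ₃|²−|centre ₁|² = 0.0105
[-0.7354 0.4862 0.0555]·P = 0.0224;  [-0.7070 -0.4369 0.0157]·P = 0.0105
Cramer: x(z) = -0.0224+0.0480z;  y(z) = 0.0123-0.0417z
sphere 1 gives Az²+Bz+C=0 with A=1.0040, B=0.1720, C=-0.0878;  B²−4AC=0.3821;  roots -0.3935, 0.2222;  negative root z = -0.3935
x = -0.0412, y = 0.0287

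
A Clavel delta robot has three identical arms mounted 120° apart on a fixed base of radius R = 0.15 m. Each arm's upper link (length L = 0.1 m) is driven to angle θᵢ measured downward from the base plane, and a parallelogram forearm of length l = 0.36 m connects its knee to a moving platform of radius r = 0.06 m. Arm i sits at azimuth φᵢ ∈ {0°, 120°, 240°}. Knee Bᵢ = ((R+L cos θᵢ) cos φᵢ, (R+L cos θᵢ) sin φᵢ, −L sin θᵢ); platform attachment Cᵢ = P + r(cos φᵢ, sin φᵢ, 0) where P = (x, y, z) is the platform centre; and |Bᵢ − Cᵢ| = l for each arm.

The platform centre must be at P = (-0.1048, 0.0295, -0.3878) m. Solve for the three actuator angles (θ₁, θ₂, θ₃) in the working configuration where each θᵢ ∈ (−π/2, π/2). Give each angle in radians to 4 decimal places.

arm 1 (φ=0.0°): x'=-0.1048, y'=0.0295
  e−x'=0.1948;  (l²−L²−(e−x')²−y'²−z²)/2L = -0.3480
  γ=atan2(-0.3878,0.1948)=-1.1053;  ψ=arccos(-0.8020)=2.5014;  θ1=γ+ψ≈1.3961
arm 2 (φ=120.0°): x'=0.0779, y'=0.0760
  A=0.0121, B=-0.3878, C=(l²−L²−A²−y'²−z²)/(2L)=-0.1836
  γ=atan2(-0.3878,0.0121)=-1.5397;  ψ=arccos(-0.4731)=2.0636;  θ2=γ+ψ≈0.5239
arm 3 (φ=240.0°): x'=0.0269, y'=-0.1055
  e−x'=0.0631;  (l²−L²−(e−x')²−y'²−z²)/2L = -0.2295
  γ=atan2(-0.3878,0.0631)=-1.4094;  ψ=arccos(-0.5842)=2.1947;  θ3=γ+ψ≈0.7853

θ₁ = 1.3961, θ₂ = 0.5239, θ₃ = 0.7853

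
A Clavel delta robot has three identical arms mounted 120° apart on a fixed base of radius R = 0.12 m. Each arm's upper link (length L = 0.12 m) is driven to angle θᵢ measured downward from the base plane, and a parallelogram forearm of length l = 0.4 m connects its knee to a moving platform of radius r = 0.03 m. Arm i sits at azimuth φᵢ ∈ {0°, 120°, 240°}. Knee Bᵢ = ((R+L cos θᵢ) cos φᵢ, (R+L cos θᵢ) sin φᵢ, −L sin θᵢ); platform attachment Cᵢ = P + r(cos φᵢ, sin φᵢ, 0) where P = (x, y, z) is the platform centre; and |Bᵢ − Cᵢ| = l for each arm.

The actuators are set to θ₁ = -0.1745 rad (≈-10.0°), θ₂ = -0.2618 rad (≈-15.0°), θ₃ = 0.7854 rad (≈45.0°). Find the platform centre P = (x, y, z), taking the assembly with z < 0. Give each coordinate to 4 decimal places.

(0.0627, 0.1272, -0.3294)

arm 1 at φ=0.0°: e+L cos θ1 = 0.2082;  O1 = (0.2082, 0.0000, 0.0208)
φ2=120.0°: virtual centre (-0.1030, 0.1783, 0.0311), radius l
O3 = (0.1749·cos240.0°, 0.1749·sin240.0°, -0.0849) = (-0.0874, -0.1514, -0.0849)
eliminate P² terms by subtracting sphere 1 from 2 and 3
linear system: -0.6223x+0.3566y = -0.0004−0.0204z; -0.5912x+-0.3029y = -0.0060−-0.2114z
det = 0.3993;  x = 0.0057+-0.1733z,  y = 0.0087+-0.3597z
into |P−O₁|² = l²: 1.1594z² + 0.0222z + -0.1185 = 0;  Δ = 0.5499;  z = -0.3294 or 0.3102 → z<0 root = -0.3294
x = 0.0627, y = 0.1272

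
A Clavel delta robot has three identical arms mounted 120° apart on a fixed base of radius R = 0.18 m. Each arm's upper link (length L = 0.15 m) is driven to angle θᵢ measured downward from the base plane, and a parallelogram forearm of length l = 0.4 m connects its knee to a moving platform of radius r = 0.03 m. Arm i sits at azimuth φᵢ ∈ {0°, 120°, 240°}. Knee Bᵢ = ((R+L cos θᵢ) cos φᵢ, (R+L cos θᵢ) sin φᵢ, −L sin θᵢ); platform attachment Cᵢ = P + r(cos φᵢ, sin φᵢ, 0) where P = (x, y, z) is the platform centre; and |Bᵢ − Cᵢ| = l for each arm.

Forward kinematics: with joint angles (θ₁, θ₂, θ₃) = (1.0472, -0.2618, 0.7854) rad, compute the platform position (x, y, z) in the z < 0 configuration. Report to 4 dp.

(-0.1036, 0.1084, -0.3306)

φ1=0.0°: virtual centre (0.2250, 0.0000, -0.1299), radius l
arm 2 at φ=120.0°: (R−r)+L cos θ2 = 0.2949;  S2 = (-0.1474, 0.2554, 0.0388)
arm 3 at φ=240.0°: (R−r)+L cos θ3 = 0.2561;  S3 = (-0.1280, -0.2218, -0.1061)
|S₂|²−|S₁|² = 0.0210;  |S₃|²−|S₁|² = 0.0093
[-0.7449 0.5108 0.3375]·P = 0.0210;  [-0.7061 -0.4435 0.0477]·P = 0.0093
det = 0.6910;  x = -0.0203+0.2518z,  y = 0.0114+-0.2934z
into |P−S₁|² = l²: 1.1495z² + 0.1296z + -0.0828 = 0;  Δ = 0.3975;  z = -0.3306 or 0.2179 → z<0 root = -0.3306
x = -0.1036, y = 0.1084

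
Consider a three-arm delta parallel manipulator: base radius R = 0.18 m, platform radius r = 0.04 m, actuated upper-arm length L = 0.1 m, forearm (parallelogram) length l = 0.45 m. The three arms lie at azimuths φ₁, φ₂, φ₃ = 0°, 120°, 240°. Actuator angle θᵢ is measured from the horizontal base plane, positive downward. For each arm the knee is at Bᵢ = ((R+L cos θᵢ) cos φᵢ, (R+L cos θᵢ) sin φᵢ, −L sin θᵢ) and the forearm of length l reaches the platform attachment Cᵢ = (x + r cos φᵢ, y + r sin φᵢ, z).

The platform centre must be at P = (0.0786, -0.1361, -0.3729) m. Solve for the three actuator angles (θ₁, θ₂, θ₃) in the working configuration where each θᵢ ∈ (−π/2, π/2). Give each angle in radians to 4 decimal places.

θ₁ = -0.2616, θ₂ = 1.0471, θ₃ = -0.2614

φ1=0.0° → target in arm frame (0.0786, -0.1361)
  A=0.0614, B=-0.3729, C=(l²−L²−A²−y'²−z²)/(2L)=0.1558
  √(A²+B²)=0.3779;  θ1 = -1.4076+1.1460 ≈ -0.2616
arm 2 (φ=120.0°): x'=-0.1572, y'=0.0000
  e−x'=0.2972;  (l²−L²−(e−x')²−y'²−z²)/2L = -0.1743
  θ2 = atan2(B,A) + arccos(C/0.4768) = 1.0471
arm 3 (φ=240.0°): x'=0.0786, y'=0.1361
  e−x'=0.0614;  (l²−L²−(e−x')²−y'²−z²)/2L = 0.1557
  γ=atan2(-0.3729,0.0614)=-1.4075;  ψ=arccos(0.4120)=1.1461;  θ3=γ+ψ≈-0.2614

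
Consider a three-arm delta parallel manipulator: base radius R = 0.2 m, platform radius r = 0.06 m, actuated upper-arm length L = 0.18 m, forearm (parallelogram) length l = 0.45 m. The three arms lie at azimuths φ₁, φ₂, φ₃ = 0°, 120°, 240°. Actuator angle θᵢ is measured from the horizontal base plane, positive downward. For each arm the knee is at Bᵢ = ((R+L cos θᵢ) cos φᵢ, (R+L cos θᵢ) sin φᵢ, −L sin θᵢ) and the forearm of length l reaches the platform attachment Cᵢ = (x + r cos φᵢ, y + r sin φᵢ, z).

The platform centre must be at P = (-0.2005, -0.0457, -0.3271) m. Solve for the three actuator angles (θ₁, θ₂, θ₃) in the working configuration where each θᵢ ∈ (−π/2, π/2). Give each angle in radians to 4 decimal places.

arm 1 (φ=0.0°): x'=-0.2005, y'=-0.0457
  A cos θ + B sin θ = C:  0.3405·cos θ + -0.3271·sin θ = -0.1526
  θ1 = atan2(B,A) + arccos(C/0.4722) = 1.1345
arm 2 (φ=120.0°): x'=0.0607, y'=0.1965
  A=0.0793, B=-0.3271, C=(l²−L²−A²−y'²−z²)/(2L)=0.0506
  √(A²+B²)=0.3366;  θ2 = -1.3329+1.4200 ≈ 0.0871
arm 3 (φ=240.0°): x'=0.1398, y'=-0.1508
  e−x'=0.0002;  (l²−L²−(e−x')²−y'²−z²)/2L = 0.1121
  γ=atan2(-0.3271,0.0002)=-1.5703;  ψ=arccos(0.3428)=1.2209;  θ3=γ+ψ≈-0.3494

θ₁ = 1.1345, θ₂ = 0.0871, θ₃ = -0.3494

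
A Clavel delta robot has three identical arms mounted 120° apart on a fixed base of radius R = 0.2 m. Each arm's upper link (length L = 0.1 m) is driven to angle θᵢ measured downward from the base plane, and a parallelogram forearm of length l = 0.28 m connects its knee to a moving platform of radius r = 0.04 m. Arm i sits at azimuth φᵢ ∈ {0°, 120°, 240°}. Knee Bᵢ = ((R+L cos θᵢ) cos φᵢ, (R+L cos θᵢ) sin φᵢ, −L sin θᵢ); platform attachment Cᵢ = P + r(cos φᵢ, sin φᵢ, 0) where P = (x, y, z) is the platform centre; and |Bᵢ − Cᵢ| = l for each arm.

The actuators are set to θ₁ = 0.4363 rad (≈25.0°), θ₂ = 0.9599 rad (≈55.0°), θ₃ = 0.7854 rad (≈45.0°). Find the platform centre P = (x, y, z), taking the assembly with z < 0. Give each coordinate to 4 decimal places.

(0.0323, -0.0123, -0.2172)

φ1=0.0°: virtual centre (0.2506, 0.0000, -0.0423), radius l
φ2=120.0°: virtual centre (-0.1087, 0.1882, -0.0819), radius l
φ3=240.0°: virtual centre (-0.1154, -0.1998, -0.0707), radius l
|S₂|²−|S₁|² = -0.0106;  |S₃|²−|S₁|² = -0.0064
[-0.7186 0.3765 -0.0793]·P = -0.0106;  [-0.7320 -0.3996 -0.0569]·P = -0.0064
Cramer: x(z) = 0.0118-0.0944z;  y(z) = -0.0057+0.0305z
quadratic in z: (1.0098)z²+(0.1293)z+(-0.0196)=0, √Δ=0.3093 → z ∈ {-0.2172, 0.0892}; z = -0.2172 (taking z<0)
x = 0.0323, y = -0.0123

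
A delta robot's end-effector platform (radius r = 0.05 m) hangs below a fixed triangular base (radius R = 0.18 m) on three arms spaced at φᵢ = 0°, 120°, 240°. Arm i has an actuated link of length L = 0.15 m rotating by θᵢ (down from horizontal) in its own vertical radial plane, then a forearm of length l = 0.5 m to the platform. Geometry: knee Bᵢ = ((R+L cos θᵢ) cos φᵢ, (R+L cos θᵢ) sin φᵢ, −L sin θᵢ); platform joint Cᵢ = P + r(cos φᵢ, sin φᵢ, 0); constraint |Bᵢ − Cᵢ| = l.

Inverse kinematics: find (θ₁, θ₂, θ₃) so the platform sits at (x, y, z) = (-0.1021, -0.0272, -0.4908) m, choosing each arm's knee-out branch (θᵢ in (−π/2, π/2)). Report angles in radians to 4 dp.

θ₁ = 0.8724, θ₂ = 0.4360, θ₃ = 0.2618

φ1=0.0° → target in arm frame (-0.1021, -0.0272)
  e−x'=0.2321;  (l²−L²−(e−x')²−y'²−z²)/2L = -0.2266
  θ1 = atan2(B,A) + arccos(C/0.5429) = 0.8724
arm 2 (φ=120.0°): x'=0.0275, y'=0.1020
  A cos θ + B sin θ = C:  0.1025·cos θ + -0.4908·sin θ = -0.1143
  θ2 = atan2(B,A) + arccos(C/0.5014) = 0.4360
arm 3 (φ=240.0°): x'=0.0746, y'=-0.0748
  A=0.0554, B=-0.4908, C=(l²−L²−A²−y'²−z²)/(2L)=-0.0735
  √(A²+B²)=0.4939;  θ3 = -1.4584+1.7202 ≈ 0.2618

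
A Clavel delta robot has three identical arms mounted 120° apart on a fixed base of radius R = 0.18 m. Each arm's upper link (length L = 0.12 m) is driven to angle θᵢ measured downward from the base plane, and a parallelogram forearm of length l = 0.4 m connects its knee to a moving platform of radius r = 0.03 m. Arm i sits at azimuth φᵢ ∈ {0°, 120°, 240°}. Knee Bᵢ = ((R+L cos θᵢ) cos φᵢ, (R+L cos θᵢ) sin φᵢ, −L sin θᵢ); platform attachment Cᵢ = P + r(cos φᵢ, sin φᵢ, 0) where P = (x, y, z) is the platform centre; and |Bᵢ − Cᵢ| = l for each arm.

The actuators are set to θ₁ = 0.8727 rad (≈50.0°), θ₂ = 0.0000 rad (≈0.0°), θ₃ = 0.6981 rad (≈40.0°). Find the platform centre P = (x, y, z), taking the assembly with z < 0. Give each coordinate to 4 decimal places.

arm 1 at φ=0.0°: e+L cos θ1 = 0.2271;  centre 1 = (0.2271, 0.0000, -0.0919)
arm 2 at φ=120.0°: e+L cos θ2 = 0.2700;  centre 2 = (-0.1350, 0.2338, 0.0000)
arm 3 at φ=240.0°: e+L cos θ3 = 0.2419;  centre 3 = (-0.1210, -0.2095, -0.0771)
subtract pairs → two planes through P
linear system: -0.7243x+0.4677y = 0.0129−0.1839z; -0.6962x+-0.4190y = 0.0044−0.0296z
det = 0.6291;  x = -0.0119+0.1445z,  y = 0.0091+-0.1694z
quadratic in z: (1.0496)z²+(0.1117)z+(-0.0943)=0, √Δ=0.6392 → z ∈ {-0.3577, 0.2513}; z = -0.3577 (taking z<0)
x = -0.0635, y = 0.0697

(-0.0635, 0.0697, -0.3577)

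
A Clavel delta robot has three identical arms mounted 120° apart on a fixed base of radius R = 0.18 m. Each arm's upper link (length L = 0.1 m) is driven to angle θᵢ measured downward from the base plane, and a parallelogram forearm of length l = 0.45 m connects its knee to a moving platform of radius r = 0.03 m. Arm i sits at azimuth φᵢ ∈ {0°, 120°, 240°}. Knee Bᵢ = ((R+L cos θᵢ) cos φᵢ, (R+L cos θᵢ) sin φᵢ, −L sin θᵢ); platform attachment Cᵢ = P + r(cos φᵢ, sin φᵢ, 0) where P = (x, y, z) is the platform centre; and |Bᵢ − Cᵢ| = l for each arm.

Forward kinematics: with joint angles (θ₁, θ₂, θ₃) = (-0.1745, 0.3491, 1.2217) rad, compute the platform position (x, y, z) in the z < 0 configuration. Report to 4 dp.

arm 1 at φ=0.0°: e+L cos θ1 = 0.2485;  centre 1 = (0.2485, 0.0000, 0.0174)
φ2=120.0°: virtual centre (-0.1220, 0.2113, -0.0342), radius l
centre 3 = (0.1842·cos240.0°, 0.1842·sin240.0°, -0.0940) = (-0.0921, -0.1595, -0.0940)
eliminate P² terms by subtracting sphere 1 from 2 and 3
[-0.7409 0.4226 -0.1031]·P = -0.0014;  [-0.6812 -0.3191 -0.2227]·P = -0.0193
Cramer: x(z) = 0.0164-0.2422z;  y(z) = 0.0255-0.1807z
into |P−centre ₁|² = l²: 1.0913z² + 0.0685z + -0.1477 = 0;  Δ = 0.6493;  z = -0.4006 or 0.3378 → z<0 root = -0.4006
x = 0.1134, y = 0.0979

(0.1134, 0.0979, -0.4006)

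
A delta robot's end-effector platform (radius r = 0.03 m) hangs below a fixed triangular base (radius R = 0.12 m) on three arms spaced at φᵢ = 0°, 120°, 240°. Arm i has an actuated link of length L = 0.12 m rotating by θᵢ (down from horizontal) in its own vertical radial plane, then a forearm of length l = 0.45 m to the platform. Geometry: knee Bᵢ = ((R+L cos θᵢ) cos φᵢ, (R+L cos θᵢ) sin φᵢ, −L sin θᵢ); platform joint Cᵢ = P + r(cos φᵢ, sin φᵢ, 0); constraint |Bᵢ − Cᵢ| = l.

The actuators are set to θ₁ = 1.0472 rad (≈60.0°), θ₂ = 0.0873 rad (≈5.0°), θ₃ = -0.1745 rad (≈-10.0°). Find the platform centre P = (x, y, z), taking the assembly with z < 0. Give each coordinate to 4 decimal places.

(-0.1907, -0.0343, -0.3959)

arm 1 at φ=0.0°: e+L cos θ1 = 0.1500;  centre 1 = (0.1500, 0.0000, -0.1039)
φ2=120.0°: virtual centre (-0.1048, 0.1815, -0.0105), radius l
centre 3 = (0.2082·cos240.0°, 0.2082·sin240.0°, 0.0208) = (-0.1041, -0.1803, 0.0208)
|centre ₂|²−|centre ₁|² = 0.0107;  |centre ₃|²−|centre ₁|² = 0.0105
[-0.5095 0.3629 0.1869]·P = 0.0107;  [-0.5082 -0.3606 0.2495]·P = 0.0105
Cramer: x(z) = -0.0208+0.4290z;  y(z) = 0.0003+0.0873z
into |P−centre ₁|² = l²: 1.1917z² + 0.0613z + -0.1625 = 0;  Δ = 0.7785;  z = -0.3959 or 0.3445 → z<0 root = -0.3959
x = -0.1907, y = -0.0343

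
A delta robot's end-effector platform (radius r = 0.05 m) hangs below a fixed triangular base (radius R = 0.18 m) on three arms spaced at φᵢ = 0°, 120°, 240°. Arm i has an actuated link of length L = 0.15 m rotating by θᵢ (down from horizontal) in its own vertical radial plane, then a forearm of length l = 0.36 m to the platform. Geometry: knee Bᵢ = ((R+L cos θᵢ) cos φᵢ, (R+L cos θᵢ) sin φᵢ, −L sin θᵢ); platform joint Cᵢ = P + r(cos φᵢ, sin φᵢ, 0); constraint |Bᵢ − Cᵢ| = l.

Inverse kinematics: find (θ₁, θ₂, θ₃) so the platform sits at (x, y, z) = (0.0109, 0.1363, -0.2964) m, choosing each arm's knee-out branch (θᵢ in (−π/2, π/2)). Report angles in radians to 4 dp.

θ₁ = 0.5236, θ₂ = -0.0869, θ₃ = 1.1345

φ1=0.0° → target in arm frame (0.0109, 0.1363)
  A=0.1191, B=-0.2964, C=(l²−L²−A²−y'²−z²)/(2L)=-0.0451
  γ=atan2(-0.2964,0.1191)=-1.1887;  ψ=arccos(-0.1410)=1.7123;  θ1=γ+ψ≈0.5236
rotate P by −φ2: (0.1126, -0.0776, -0.2964)
  e−x'=0.0174;  (l²−L²−(e−x')²−y'²−z²)/2L = 0.0431
  θ2 = atan2(B,A) + arccos(C/0.2969) = -0.0869
arm 3 (φ=240.0°): x'=-0.1235, y'=-0.0587
  A=0.2535, B=-0.2964, C=(l²−L²−A²−y'²−z²)/(2L)=-0.1615
  γ=atan2(-0.2964,0.2535)=-0.8633;  ψ=arccos(-0.4141)=1.9978;  θ3=γ+ψ≈1.1345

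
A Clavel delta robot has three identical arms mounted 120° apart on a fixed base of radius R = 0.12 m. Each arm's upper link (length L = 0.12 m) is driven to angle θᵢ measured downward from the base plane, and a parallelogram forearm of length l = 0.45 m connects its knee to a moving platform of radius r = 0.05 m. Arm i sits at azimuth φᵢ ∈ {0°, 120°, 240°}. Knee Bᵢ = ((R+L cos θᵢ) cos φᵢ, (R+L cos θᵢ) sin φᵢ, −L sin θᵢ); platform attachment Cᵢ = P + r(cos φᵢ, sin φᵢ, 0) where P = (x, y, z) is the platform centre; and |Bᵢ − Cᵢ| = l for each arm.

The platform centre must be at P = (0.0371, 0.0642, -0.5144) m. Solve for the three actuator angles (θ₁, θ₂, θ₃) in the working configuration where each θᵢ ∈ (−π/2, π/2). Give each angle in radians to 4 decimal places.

θ₁ = 0.7854, θ₂ = 0.7855, θ₃ = 1.1347

φ1=0.0° → target in arm frame (0.0371, 0.0642)
  e−x'=0.0329;  (l²−L²−(e−x')²−y'²−z²)/2L = -0.3405
  √(A²+B²)=0.5155;  θ1 = -1.5069+2.2923 ≈ 0.7854
rotate P by −φ2: (0.0370, -0.0642, -0.5144)
  A=0.0330, B=-0.5144, C=(l²−L²−A²−y'²−z²)/(2L)=-0.3405
  √(A²+B²)=0.5155;  θ2 = -1.5068+2.2924 ≈ 0.7855
arm 3 (φ=240.0°): x'=-0.0741, y'=0.0000
  e−x'=0.1441;  (l²−L²−(e−x')²−y'²−z²)/2L = -0.4054
  θ3 = atan2(B,A) + arccos(C/0.5342) = 1.1347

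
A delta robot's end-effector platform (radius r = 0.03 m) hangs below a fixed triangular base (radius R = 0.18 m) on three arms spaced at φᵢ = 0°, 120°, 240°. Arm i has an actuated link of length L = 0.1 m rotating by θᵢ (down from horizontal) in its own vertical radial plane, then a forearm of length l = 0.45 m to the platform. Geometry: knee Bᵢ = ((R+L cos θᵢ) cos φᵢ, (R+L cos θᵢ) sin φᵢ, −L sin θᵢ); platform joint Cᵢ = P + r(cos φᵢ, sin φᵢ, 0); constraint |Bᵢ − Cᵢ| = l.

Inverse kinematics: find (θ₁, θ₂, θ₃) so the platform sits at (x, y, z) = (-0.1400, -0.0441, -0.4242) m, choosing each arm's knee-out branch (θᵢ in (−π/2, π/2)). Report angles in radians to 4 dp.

φ1=0.0° → target in arm frame (-0.1400, -0.0441)
  A cos θ + B sin θ = C:  0.2900·cos θ + -0.4242·sin θ = -0.3675
  √(A²+B²)=0.5139;  θ1 = -0.9711+2.3676 ≈ 1.3964
φ2=120.0° → target in arm frame (0.0318, 0.1433)
  e−x'=0.1182;  (l²−L²−(e−x')²−y'²−z²)/2L = -0.1097
  √(A²+B²)=0.4404;  θ2 = -1.2991+1.8227 ≈ 0.5236
φ3=240.0° → target in arm frame (0.1082, -0.0992)
  e−x'=0.0418;  (l²−L²−(e−x')²−y'²−z²)/2L = 0.0048
  θ3 = atan2(B,A) + arccos(C/0.4263) = 0.0869

θ₁ = 1.3964, θ₂ = 0.5236, θ₃ = 0.0869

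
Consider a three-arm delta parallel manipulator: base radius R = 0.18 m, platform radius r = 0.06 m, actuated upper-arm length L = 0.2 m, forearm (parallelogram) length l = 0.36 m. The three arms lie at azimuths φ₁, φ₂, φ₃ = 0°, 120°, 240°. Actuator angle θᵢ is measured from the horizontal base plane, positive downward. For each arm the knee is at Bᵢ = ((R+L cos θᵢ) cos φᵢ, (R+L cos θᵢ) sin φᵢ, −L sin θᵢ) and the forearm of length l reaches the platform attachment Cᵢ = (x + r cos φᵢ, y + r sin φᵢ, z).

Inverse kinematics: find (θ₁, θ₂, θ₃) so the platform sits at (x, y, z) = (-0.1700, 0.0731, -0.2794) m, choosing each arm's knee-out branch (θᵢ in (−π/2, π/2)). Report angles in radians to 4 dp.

arm 1 (φ=0.0°): x'=-0.1700, y'=0.0731
  A cos θ + B sin θ = C:  0.2900·cos θ + -0.2794·sin θ = -0.1948
  γ=atan2(-0.2794,0.2900)=-0.7668;  ψ=arccos(-0.4837)=2.0756;  θ1=γ+ψ≈1.3088
arm 2 (φ=120.0°): x'=0.1483, y'=0.1107
  A cos θ + B sin θ = C:  -0.0283·cos θ + -0.2794·sin θ = -0.0038
  γ=atan2(-0.2794,-0.0283)=-1.6718;  ψ=arccos(-0.0135)=1.5843;  θ2=γ+ψ≈-0.0875
φ3=240.0° → target in arm frame (0.0217, -0.1838)
  A=0.0983, B=-0.2794, C=(l²−L²−A²−y'²−z²)/(2L)=-0.0798
  √(A²+B²)=0.2962;  θ3 = -1.2325+1.8434 ≈ 0.6110

θ₁ = 1.3088, θ₂ = -0.0875, θ₃ = 0.6110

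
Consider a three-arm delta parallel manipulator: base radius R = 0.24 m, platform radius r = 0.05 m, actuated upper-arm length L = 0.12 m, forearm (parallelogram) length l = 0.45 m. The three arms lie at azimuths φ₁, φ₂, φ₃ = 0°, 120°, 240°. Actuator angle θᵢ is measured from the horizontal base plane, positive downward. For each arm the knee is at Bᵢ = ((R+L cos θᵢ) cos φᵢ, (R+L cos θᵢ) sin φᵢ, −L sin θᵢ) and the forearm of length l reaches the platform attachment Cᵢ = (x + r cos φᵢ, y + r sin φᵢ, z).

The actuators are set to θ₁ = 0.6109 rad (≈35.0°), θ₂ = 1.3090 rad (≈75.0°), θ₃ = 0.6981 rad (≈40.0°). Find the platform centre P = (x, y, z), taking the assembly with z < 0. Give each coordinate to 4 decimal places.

φ1=0.0°: virtual centre (0.2883, 0.0000, -0.0688), radius l
arm 2 at φ=120.0°: e+L cos θ2 = 0.2211;  S2 = (-0.1105, 0.1914, -0.1159)
arm 3 at φ=240.0°: e+L cos θ3 = 0.2819;  S3 = (-0.1410, -0.2442, -0.0771)
eliminate P² terms by subtracting sphere 1 from 2 and 3
linear system: -0.7976x+0.3829y = -0.0256−-0.0942z; -0.8585x+-0.4883y = -0.0024−-0.0166z
Cramer: x(z) = 0.0187-0.0729z;  y(z) = -0.0279+0.0941z
quadratic in z: (1.0142)z²+(0.1717)z+(-0.1243)=0, √Δ=0.7305 → z ∈ {-0.4448, 0.2755}; z = -0.4448 (taking z<0)
x = 0.0511, y = -0.0697

(0.0511, -0.0697, -0.4448)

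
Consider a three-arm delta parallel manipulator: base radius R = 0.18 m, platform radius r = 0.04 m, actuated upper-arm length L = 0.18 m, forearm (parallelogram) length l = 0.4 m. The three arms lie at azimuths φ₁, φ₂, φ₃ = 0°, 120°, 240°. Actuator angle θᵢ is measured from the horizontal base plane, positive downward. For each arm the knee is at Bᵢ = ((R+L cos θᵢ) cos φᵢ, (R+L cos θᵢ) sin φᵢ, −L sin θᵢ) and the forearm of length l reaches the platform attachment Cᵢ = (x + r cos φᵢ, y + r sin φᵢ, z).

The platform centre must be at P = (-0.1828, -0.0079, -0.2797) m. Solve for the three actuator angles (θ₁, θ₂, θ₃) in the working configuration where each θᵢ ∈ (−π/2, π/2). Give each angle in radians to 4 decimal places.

θ₁ = 1.2219, θ₂ = -0.0001, θ₃ = -0.0877

arm 1 (φ=0.0°): x'=-0.1828, y'=-0.0079
  A cos θ + B sin θ = C:  0.3228·cos θ + -0.2797·sin θ = -0.1525
  θ1 = atan2(B,A) + arccos(C/0.4271) = 1.2219
arm 2 (φ=120.0°): x'=0.0846, y'=0.1623
  A=0.0554, B=-0.2797, C=(l²−L²−A²−y'²−z²)/(2L)=0.0555
  θ2 = atan2(B,A) + arccos(C/0.2851) = -0.0001
arm 3 (φ=240.0°): x'=0.0982, y'=-0.1544
  A=0.0418, B=-0.2797, C=(l²−L²−A²−y'²−z²)/(2L)=0.0661
  γ=atan2(-0.2797,0.0418)=-1.4226;  ψ=arccos(0.2337)=1.3349;  θ3=γ+ψ≈-0.0877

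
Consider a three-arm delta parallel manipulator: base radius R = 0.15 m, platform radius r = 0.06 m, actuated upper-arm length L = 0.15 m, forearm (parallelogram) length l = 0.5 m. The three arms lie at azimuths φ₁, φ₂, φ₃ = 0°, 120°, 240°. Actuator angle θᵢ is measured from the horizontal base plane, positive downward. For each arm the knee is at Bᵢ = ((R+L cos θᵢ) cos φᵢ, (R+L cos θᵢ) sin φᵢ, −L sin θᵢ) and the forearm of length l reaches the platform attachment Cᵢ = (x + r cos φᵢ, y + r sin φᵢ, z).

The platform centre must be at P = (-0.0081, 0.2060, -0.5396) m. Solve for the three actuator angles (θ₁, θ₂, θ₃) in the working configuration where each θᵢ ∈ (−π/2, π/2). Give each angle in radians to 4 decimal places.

θ₁ = 0.9600, θ₂ = 0.3491, θ₃ = 1.3963

arm 1 (φ=0.0°): x'=-0.0081, y'=0.2060
  A=0.0981, B=-0.5396, C=(l²−L²−A²−y'²−z²)/(2L)=-0.3858
  √(A²+B²)=0.5484;  θ1 = -1.3910+2.3509 ≈ 0.9600
rotate P by −φ2: (0.1825, -0.0960, -0.5396)
  A=-0.0925, B=-0.5396, C=(l²−L²−A²−y'²−z²)/(2L)=-0.2714
  γ=atan2(-0.5396,-0.0925)=-1.7405;  ψ=arccos(-0.4958)=2.0895;  θ2=γ+ψ≈0.3491
arm 3 (φ=240.0°): x'=-0.1744, y'=-0.1100
  A=0.2644, B=-0.5396, C=(l²−L²−A²−y'²−z²)/(2L)=-0.4855
  γ=atan2(-0.5396,0.2644)=-1.1153;  ψ=arccos(-0.8080)=2.5116;  θ3=γ+ψ≈1.3963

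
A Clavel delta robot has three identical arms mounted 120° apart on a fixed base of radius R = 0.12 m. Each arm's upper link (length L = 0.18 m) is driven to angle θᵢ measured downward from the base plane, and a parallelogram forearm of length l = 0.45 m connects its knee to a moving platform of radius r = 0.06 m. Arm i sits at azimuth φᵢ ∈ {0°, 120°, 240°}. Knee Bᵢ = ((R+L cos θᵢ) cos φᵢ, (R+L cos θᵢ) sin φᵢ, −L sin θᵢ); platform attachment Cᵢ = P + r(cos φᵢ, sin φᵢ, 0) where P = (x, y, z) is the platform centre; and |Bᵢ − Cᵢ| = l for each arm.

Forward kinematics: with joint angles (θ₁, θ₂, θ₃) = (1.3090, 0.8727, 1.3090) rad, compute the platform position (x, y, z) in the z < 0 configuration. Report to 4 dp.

O1 = (0.1066·cos0.0°, 0.1066·sin0.0°, -0.1739) = (0.1066, 0.0000, -0.1739)
φ2=120.0°: virtual centre (-0.0878, 0.1522, -0.1379), radius l
φ3=240.0°: virtual centre (-0.0533, -0.0923, -0.1739), radius l
eliminate P² terms by subtracting sphere 1 from 2 and 3
plane₁₂: -0.3889x+0.3043y+0.0719z = 0.0083
det = 0.1691;  x = -0.0091+0.0786z,  y = 0.0157+-0.1361z
into |P−O₁|² = l²: 1.0247z² + 0.3253z + -0.1587 = 0;  Δ = 0.7561;  z = -0.5830 or 0.2656 → z<0 root = -0.5830
x = -0.0549, y = 0.0950

(-0.0549, 0.0950, -0.5830)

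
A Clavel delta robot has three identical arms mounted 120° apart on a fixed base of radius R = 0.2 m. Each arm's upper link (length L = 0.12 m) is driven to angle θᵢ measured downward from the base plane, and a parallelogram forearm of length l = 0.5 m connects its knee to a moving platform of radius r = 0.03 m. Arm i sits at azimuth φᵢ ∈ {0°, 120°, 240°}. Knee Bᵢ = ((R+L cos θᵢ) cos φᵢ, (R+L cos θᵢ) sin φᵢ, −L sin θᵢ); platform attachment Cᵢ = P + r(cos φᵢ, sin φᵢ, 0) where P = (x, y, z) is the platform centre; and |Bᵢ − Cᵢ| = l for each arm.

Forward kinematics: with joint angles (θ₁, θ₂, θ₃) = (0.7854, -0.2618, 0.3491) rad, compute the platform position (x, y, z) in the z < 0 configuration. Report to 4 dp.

(-0.0993, 0.0640, -0.4320)

O1 = (0.2549·cos0.0°, 0.2549·sin0.0°, -0.0849) = (0.2549, 0.0000, -0.0849)
arm 2 at φ=120.0°: (R−r)+L cos θ2 = 0.2859;  O2 = (-0.1430, 0.2476, 0.0311)
O3 = (0.2828·cos240.0°, 0.2828·sin240.0°, -0.0410) = (-0.1414, -0.2449, -0.0410)
eliminate P² terms by subtracting sphere 1 from 2 and 3
[-0.7956 0.4952 0.2318]·P = 0.0106;  [-0.7925 -0.4898 0.0876]·P = 0.0095
Cramer: x(z) = -0.0126+0.2006z;  y(z) = 0.0010-0.1458z
quadratic in z: (1.0615)z²+(0.0621)z+(-0.1713)=0, √Δ=0.8550 → z ∈ {-0.4320, 0.3735}; z = -0.4320 (taking z<0)
x = -0.0993, y = 0.0640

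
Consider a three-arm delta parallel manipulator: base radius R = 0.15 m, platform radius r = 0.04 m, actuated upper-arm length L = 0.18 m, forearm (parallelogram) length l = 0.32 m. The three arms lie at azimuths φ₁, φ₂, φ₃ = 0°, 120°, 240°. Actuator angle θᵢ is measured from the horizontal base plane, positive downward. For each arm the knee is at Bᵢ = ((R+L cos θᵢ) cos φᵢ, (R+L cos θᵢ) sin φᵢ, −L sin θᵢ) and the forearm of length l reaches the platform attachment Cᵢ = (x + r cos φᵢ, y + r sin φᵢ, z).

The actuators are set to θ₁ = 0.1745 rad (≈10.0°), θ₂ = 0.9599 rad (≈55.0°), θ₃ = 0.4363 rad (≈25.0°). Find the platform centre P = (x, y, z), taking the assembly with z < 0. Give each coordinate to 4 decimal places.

φ1=0.0°: virtual centre (0.2873, 0.0000, -0.0313), radius l
φ2=120.0°: virtual centre (-0.1066, 0.1847, -0.1474), radius l
arm 3 at φ=240.0°: ρ3 = 0.2731;  centre 3 = (-0.1366, -0.2365, -0.0761)
|centre ₂|²−|centre ₁|² = -0.0163;  |centre ₃|²−|centre ₁|² = -0.0031
plane₁₂: -0.7878x+0.3694y+-0.2324z = -0.0163
Cramer: x(z) = 0.0129-0.2086z;  y(z) = -0.0166+0.1843z
quadratic in z: (1.0775)z²+(0.1709)z+(-0.0259)=0, √Δ=0.3751 → z ∈ {-0.2534, 0.0948}; z = -0.2534 (taking z<0)
x = 0.0658, y = -0.0632

(0.0658, -0.0632, -0.2534)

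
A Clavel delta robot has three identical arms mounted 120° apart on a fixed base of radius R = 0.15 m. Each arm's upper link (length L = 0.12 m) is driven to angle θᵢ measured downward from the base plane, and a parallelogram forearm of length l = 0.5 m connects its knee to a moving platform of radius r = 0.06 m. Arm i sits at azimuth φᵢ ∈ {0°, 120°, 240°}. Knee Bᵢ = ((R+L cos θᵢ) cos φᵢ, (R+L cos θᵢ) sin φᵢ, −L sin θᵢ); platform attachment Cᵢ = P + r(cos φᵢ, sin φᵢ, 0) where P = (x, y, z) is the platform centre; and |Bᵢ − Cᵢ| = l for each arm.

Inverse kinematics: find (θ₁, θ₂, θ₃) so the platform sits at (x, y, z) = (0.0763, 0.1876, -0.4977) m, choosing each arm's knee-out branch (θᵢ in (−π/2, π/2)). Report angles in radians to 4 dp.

θ₁ = 0.4362, θ₂ = 0.2616, θ₃ = 1.3091

φ1=0.0° → target in arm frame (0.0763, 0.1876)
  A=0.0137, B=-0.4977, C=(l²−L²−A²−y'²−z²)/(2L)=-0.1979
  √(A²+B²)=0.4979;  θ1 = -1.5433+1.9795 ≈ 0.4362
arm 2 (φ=120.0°): x'=0.1243, y'=-0.1599
  e−x'=-0.0343;  (l²−L²−(e−x')²−y'²−z²)/2L = -0.1618
  γ=atan2(-0.4977,-0.0343)=-1.6396;  ψ=arccos(-0.3244)=1.9012;  θ2=γ+ψ≈0.2616
rotate P by −φ3: (-0.2006, -0.0277, -0.4977)
  e−x'=0.2906;  (l²−L²−(e−x')²−y'²−z²)/2L = -0.4055
  γ=atan2(-0.4977,0.2906)=-1.0423;  ψ=arccos(-0.7037)=2.3513;  θ3=γ+ψ≈1.3091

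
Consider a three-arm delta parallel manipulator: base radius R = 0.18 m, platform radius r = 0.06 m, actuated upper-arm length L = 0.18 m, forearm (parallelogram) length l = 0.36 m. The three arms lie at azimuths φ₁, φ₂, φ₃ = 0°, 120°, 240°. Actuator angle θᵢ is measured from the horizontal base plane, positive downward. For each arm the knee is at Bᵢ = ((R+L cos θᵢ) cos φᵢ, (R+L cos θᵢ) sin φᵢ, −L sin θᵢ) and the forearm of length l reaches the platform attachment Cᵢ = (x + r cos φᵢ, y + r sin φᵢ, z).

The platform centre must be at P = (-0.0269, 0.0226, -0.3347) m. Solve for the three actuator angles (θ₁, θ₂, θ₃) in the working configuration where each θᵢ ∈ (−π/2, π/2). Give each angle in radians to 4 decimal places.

θ₁ = 0.6979, θ₂ = 0.4362, θ₃ = 0.6109

arm 1 (φ=0.0°): x'=-0.0269, y'=0.0226
  A=0.1469, B=-0.3347, C=(l²−L²−A²−y'²−z²)/(2L)=-0.1025
  θ1 = atan2(B,A) + arccos(C/0.3655) = 0.6979
φ2=120.0° → target in arm frame (0.0330, 0.0120)
  A cos θ + B sin θ = C:  0.0870·cos θ + -0.3347·sin θ = -0.0626
  θ2 = atan2(B,A) + arccos(C/0.3458) = 0.4362
arm 3 (φ=240.0°): x'=-0.0061, y'=-0.0346
  A cos θ + B sin θ = C:  0.1261·cos θ + -0.3347·sin θ = -0.0887
  γ=atan2(-0.3347,0.1261)=-1.2104;  ψ=arccos(-0.2480)=1.8214;  θ3=γ+ψ≈0.6109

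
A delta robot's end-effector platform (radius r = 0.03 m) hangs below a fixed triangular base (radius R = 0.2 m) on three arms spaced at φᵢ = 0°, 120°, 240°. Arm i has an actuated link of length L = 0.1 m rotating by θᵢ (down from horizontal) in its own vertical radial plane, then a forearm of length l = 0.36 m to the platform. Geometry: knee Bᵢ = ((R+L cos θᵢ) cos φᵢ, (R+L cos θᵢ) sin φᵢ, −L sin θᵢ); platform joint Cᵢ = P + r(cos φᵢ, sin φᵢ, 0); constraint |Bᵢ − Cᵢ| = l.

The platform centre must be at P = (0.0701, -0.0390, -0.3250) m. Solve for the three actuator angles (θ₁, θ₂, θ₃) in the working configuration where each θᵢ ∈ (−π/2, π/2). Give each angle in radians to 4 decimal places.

θ₁ = 0.2618, θ₂ = 1.2220, θ₃ = 0.7862

arm 1 (φ=0.0°): x'=0.0701, y'=-0.0390
  A cos θ + B sin θ = C:  0.0999·cos θ + -0.3250·sin θ = 0.0124
  θ1 = atan2(B,A) + arccos(C/0.3400) = 0.2618
rotate P by −φ2: (-0.0688, -0.0412, -0.3250)
  A=0.2388, B=-0.3250, C=(l²−L²−A²−y'²−z²)/(2L)=-0.2238
  √(A²+B²)=0.4033;  θ2 = -0.9371+2.1590 ≈ 1.2220
φ3=240.0° → target in arm frame (-0.0013, 0.0802)
  e−x'=0.1713;  (l²−L²−(e−x')²−y'²−z²)/2L = -0.1090
  √(A²+B²)=0.3674;  θ3 = -1.0858+1.8719 ≈ 0.7862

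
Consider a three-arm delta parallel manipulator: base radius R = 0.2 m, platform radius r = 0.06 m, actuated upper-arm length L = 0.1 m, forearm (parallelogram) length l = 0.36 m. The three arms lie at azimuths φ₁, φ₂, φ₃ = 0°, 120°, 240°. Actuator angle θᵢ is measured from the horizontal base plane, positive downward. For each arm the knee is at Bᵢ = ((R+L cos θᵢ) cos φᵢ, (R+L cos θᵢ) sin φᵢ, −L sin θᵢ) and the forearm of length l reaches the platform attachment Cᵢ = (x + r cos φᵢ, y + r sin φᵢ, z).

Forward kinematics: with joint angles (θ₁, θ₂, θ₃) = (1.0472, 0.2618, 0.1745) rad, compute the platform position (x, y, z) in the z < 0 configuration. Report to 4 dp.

centre 1 = (0.1900·cos0.0°, 0.1900·sin0.0°, -0.0866) = (0.1900, 0.0000, -0.0866)
φ2=120.0°: virtual centre (-0.1183, 0.2049, -0.0259), radius l
arm 3 at φ=240.0°: e+L cos θ3 = 0.2385;  centre 3 = (-0.1192, -0.2065, -0.0174)
subtract pairs → two planes through P
linear system: -0.6166x+0.4098y = 0.0130−0.1214z; -0.6185x+-0.4131y = 0.0136−0.1385z
det = 0.5081;  x = -0.0216+0.2104z,  y = -0.0006+0.0202z
into |P−centre ₁|² = l²: 1.0447z² + 0.0842z + -0.0773 = 0;  Δ = 0.3303;  z = -0.3153 or 0.2348 → z<0 root = -0.3153
x = -0.0879, y = -0.0070

(-0.0879, -0.0070, -0.3153)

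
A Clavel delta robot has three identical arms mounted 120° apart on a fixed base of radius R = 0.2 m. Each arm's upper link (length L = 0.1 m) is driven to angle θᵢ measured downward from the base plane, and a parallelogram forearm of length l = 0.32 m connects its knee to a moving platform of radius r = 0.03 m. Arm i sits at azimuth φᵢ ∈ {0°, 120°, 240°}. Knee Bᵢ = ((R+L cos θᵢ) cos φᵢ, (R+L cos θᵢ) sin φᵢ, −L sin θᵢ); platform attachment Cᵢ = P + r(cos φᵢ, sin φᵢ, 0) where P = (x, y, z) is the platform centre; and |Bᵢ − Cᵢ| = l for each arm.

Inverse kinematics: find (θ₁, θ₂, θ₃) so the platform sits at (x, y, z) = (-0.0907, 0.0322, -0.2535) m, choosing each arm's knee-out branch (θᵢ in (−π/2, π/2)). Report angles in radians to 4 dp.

rotate P by −φ1: (-0.0907, 0.0322, -0.2535)
  A cos θ + B sin θ = C:  0.2607·cos θ + -0.2535·sin θ = -0.2043
  γ=atan2(-0.2535,0.2607)=-0.7714;  ψ=arccos(-0.5619)=2.1675;  θ1=γ+ψ≈1.3961
arm 2 (φ=120.0°): x'=0.0732, y'=0.0624
  A cos θ + B sin θ = C:  0.0968·cos θ + -0.2535·sin θ = 0.0744
  θ2 = atan2(B,A) + arccos(C/0.2713) = 0.0870
rotate P by −φ3: (0.0175, -0.0946, -0.2535)
  A=0.1525, B=-0.2535, C=(l²−L²−A²−y'²−z²)/(2L)=-0.0204
  √(A²+B²)=0.2959;  θ3 = -1.0291+1.6399 ≈ 0.6108

θ₁ = 1.3961, θ₂ = 0.0870, θ₃ = 0.6108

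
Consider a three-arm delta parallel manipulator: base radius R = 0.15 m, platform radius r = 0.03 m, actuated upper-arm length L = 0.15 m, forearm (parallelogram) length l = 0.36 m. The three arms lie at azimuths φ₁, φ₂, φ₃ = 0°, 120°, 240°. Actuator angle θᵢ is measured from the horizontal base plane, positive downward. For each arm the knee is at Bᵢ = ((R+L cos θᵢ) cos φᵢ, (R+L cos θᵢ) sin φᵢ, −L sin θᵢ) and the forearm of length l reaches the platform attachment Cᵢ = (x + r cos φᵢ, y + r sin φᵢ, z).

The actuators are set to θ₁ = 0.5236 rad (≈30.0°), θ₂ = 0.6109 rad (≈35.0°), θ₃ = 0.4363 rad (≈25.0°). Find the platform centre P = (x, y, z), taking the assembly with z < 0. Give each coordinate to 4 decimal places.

arm 1 at φ=0.0°: ρ1 = 0.2499;  S1 = (0.2499, 0.0000, -0.0750)
φ2=120.0°: virtual centre (-0.1214, 0.2103, -0.0860), radius l
φ3=240.0°: virtual centre (-0.1280, -0.2217, -0.0634), radius l
subtract pairs → two planes through P
[-0.7427 0.4207 -0.0221]·P = -0.0017;  [-0.7558 -0.4433 0.0232]·P = 0.0015
det = 0.6472;  x = 0.0002+0.0000z,  y = -0.0036+0.0524z
sphere 1 gives Az²+Bz+C=0 with A=1.0027, B=0.1496, C=-0.0616;  B²−4AC=0.2695;  roots -0.3335, 0.1843;  negative root z = -0.3335
x = 0.0002, y = -0.0211

(0.0002, -0.0211, -0.3335)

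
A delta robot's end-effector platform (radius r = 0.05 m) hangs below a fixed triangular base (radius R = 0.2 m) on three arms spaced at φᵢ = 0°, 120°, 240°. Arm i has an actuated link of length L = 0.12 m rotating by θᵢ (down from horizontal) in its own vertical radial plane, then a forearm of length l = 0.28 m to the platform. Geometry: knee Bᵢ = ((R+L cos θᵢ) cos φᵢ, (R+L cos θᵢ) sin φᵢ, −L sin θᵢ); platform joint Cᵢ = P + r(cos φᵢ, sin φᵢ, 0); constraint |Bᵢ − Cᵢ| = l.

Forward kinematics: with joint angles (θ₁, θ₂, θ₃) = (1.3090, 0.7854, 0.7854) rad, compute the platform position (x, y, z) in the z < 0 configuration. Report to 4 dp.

(-0.0548, 0.0000, -0.2668)

φ1=0.0°: virtual centre (0.1811, 0.0000, -0.1159), radius l
φ2=120.0°: virtual centre (-0.1174, 0.2034, -0.0849), radius l
φ3=240.0°: virtual centre (-0.1174, -0.2034, -0.0849), radius l
eliminate P² terms by subtracting sphere 1 from 2 and 3
linear system: -0.5970x+0.4068y = 0.0161−0.0621z; -0.5970x+-0.4068y = 0.0161−0.0621z
det = 0.4857;  x = -0.0270+0.1041z,  y = 0.0000+0.0000z
quadratic in z: (1.0108)z²+(0.1885)z+(-0.0217)=0, √Δ=0.3509 → z ∈ {-0.2668, 0.0803}; z = -0.2668 (taking z<0)
x = -0.0548, y = 0.0000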